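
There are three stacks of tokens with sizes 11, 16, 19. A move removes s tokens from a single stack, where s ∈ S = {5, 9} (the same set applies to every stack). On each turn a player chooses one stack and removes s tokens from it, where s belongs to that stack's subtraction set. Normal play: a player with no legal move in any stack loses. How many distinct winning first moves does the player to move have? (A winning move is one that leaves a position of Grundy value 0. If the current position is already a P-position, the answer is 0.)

All stacks use S = {5, 9}:
n :  0  1  2  3  4  5  6  7  8  9 10 11 12 13 14 15 16 17 18 19
G :  0  0  0  0  0  1  1  1  1  1  2  2  2  2  0  0  0  0  0  1
Stack A: G(11) = 2.
Stack B: G(16) = 0.
Stack C: G(19) = 1.
Combined Grundy value = 2 ⊕ 0 ⊕ 1 = 3.
A winning move leaves total XOR = 0, i.e. changes one component's Grundy value g to g ⊕ X where X is the current total.
Stack A: need g' = 2⊕3 = 1. Options: 11−5→G=1, 11−9→G=0. Hits: 1.
Stack B: need g' = 0⊕3 = 3. Options: 16−5→G=2, 16−9→G=1. Hits: 0.
Stack C: need g' = 1⊕3 = 2. Options: 19−5→G=0, 19−9→G=2. Hits: 1.

2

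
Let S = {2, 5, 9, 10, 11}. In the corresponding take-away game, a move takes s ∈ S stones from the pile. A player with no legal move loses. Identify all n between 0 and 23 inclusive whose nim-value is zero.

n :  0  1  2  3  4  5  6  7  8  9 10 11 12 13 14 15 16 17 18 19 20 21 22 23
G :  0  0  1  1  0  2  1  0  0  1  1  2  2  3  3  4  4  3  2  2  0  0  1  1
P-positions are exactly the n with G(n) = 0.

0, 1, 4, 7, 8, 20, 21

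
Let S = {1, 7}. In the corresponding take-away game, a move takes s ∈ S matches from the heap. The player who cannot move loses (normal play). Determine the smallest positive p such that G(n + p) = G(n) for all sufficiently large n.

2

n :  0  1  2  3  4  5  6  7  8  9 10 11 12 13 14
G :  0  1  0  1  0  1  0  1  0  1  0  1  0  1  0
G(n+2) = G(n) holds for n = 0,…,6 (a full window of length max(S) = 7), so the sequence is purely periodic with period 2.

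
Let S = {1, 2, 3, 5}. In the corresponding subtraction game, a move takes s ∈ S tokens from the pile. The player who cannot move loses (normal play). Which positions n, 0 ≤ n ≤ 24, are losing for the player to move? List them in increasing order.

G(0) = 0
G(1) = mex{0} = 1
G(2) = mex{1,0} = 2
G(3) = mex{2,1,0} = 3
G(4) = mex{3,2,1} = 0
G(5) = mex{0,3,2,0} = 1
G(6) = mex{1,0,3,1} = 2
G(7) = mex{2,1,0,2} = 3
G(8) = mex{3,2,1,3} = 0
G(9) = mex{0,3,2,0} = 1
G(10) = mex{1,0,3,1} = 2
G(11) = mex{2,1,0,2} = 3
G(12) = mex{3,2,1,3} = 0
G(13) = mex{0,3,2,0} = 1
G(14) = mex{1,0,3,1} = 2
G(15) = mex{2,1,0,2} = 3
G(16) = mex{3,2,1,3} = 0
G(17) = mex{0,3,2,0} = 1
G(18) = mex{1,0,3,1} = 2
G(19) = mex{2,1,0,2} = 3
G(20) = mex{3,2,1,3} = 0
G(21) = mex{0,3,2,0} = 1
G(22) = mex{1,0,3,1} = 2
G(23) = mex{2,1,0,2} = 3
G(24) = mex{3,2,1,3} = 0
P-positions are exactly the n with G(n) = 0.

0, 4, 8, 12, 16, 20, 24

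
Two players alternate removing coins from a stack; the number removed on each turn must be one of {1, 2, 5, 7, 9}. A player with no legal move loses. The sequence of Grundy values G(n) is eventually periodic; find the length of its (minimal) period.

14

n :  0  1  2  3  4  5  6  7  8  9 10 11 12 13 14 15 16 17 18 19 20 21 22 23 24 25 26 27 28 29
G :  0  1  2  0  1  2  0  1  2  3  4  5  3  4  0  1  2  0  1  2  0  1  2  3  4  5  3  4  0  1
G(n+14) = G(n) holds for n = 0,…,8 (a full window of length max(S) = 9), so the sequence is purely periodic with period 14.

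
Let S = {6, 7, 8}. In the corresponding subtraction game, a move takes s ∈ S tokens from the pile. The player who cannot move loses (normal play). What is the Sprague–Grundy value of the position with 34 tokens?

1

G(0) = 0
G(1) = mex{} = 0
G(2) = mex{} = 0
G(3) = mex{} = 0
G(4) = mex{} = 0
G(5) = mex{} = 0
G(6) = mex{0} = 1
G(7) = mex{0,0} = 1
G(8) = mex{0,0,0} = 1
G(9) = mex{0,0,0} = 1
G(10) = mex{0,0,0} = 1
G(11) = mex{0,0,0} = 1
G(12) = mex{1,0,0} = 2
G(13) = mex{1,1,0} = 2
G(14) = mex{1,1,1} = 0
G(15) = mex{1,1,1} = 0
G(16) = mex{1,1,1} = 0
G(17) = mex{1,1,1} = 0
G(18) = mex{2,1,1} = 0
G(19) = mex{2,2,1} = 0
G(20) = mex{0,2,2} = 1
G(21) = mex{0,0,2} = 1
G(22) = mex{0,0,0} = 1
G(23) = mex{0,0,0} = 1
G(24) = mex{0,0,0} = 1
G(25) = mex{0,0,0} = 1
G(26) = mex{1,0,0} = 2
G(27) = mex{1,1,0} = 2
G(28) = mex{1,1,1} = 0
G(29) = mex{1,1,1} = 0
G(30) = mex{1,1,1} = 0
G(31) = mex{1,1,1} = 0
G(32) = mex{2,1,1} = 0
G(33) = mex{2,2,1} = 0
G(34) = mex{0,2,2} = 1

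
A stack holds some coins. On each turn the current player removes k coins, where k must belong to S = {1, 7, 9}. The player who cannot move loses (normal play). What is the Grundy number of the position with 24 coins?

0

n :  0  1  2  3  4  5  6  7  8  9 10 11 12 13 14 15 16 17 18 19 20 21 22 23 24
G :  0  1  0  1  0  1  0  1  0  1  0  1  0  1  0  1  0  1  0  1  0  1  0  1  0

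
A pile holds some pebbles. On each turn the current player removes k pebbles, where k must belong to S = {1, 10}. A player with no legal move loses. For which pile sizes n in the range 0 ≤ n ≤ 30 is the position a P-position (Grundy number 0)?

0, 2, 4, 6, 8, 11, 13, 15, 17, 19, 22, 24, 26, 28, 30

n :  0  1  2  3  4  5  6  7  8  9 10 11 12 13 14 15 16 17 18 19 20 21 22 23 24 25 26 27 28 29 30
G :  0  1  0  1  0  1  0  1  0  1  2  0  1  0  1  0  1  0  1  0  1  2  0  1  0  1  0  1  0  1  0
P-positions are exactly the n with G(n) = 0.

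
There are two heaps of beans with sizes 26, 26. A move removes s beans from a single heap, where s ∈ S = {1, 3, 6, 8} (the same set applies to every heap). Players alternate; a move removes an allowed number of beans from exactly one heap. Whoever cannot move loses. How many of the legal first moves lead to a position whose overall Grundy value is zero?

0

All heaps use S = {1, 3, 6, 8}:
G(0) = 0
G(1) = mex{0} = 1
G(2) = mex{1} = 0
G(3) = mex{0,0} = 1
G(4) = mex{1,1} = 0
G(5) = mex{0,0} = 1
G(6) = mex{1,1,0} = 2
G(7) = mex{2,0,1} = 3
G(8) = mex{3,1,0,0} = 2
G(9) = mex{2,2,1,1} = 0
G(10) = mex{0,3,0,0} = 1
G(11) = mex{1,2,1,1} = 0
G(12) = mex{0,0,2,0} = 1
G(13) = mex{1,1,3,1} = 0
G(14) = mex{0,0,2,2} = 1
G(15) = mex{1,1,0,3} = 2
G(16) = mex{2,0,1,2} = 3
G(17) = mex{3,1,0,0} = 2
G(18) = mex{2,2,1,1} = 0
G(19) = mex{0,3,0,0} = 1
G(20) = mex{1,2,1,1} = 0
G(21) = mex{0,0,2,0} = 1
G(22) = mex{1,1,3,1} = 0
G(23) = mex{0,0,2,2} = 1
G(24) = mex{1,1,0,3} = 2
G(25) = mex{2,0,1,2} = 3
G(26) = mex{3,1,0,0} = 2
Heap A: G(26) = 2.
Heap B: G(26) = 2.
Combined Grundy value = 2 ⊕ 2 = 0.
A winning move leaves total XOR = 0, i.e. changes one component's Grundy value g to g ⊕ X where X is the current total.
Heap A: target g' = 2⊕0 = 2, but every legal move changes the Grundy value (mex property), so 0 moves.
Heap B: target g' = 2⊕0 = 2, but every legal move changes the Grundy value (mex property), so 0 moves.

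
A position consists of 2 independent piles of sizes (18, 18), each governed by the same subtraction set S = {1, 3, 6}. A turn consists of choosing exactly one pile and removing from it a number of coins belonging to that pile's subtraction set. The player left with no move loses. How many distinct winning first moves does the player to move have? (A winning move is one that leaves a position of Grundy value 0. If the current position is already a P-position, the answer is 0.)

0

All piles use S = {1, 3, 6}:
n :  0  1  2  3  4  5  6  7  8  9 10 11 12 13 14 15 16 17 18
G :  0  1  0  1  0  1  2  3  2  0  1  0  1  0  1  2  3  2  0
Pile A: G(18) = 0.
Pile B: G(18) = 0.
Combined Grundy value = 0 ⊕ 0 = 0.
A winning move leaves total XOR = 0, i.e. changes one component's Grundy value g to g ⊕ X where X is the current total.
Pile A: target g' = 0⊕0 = 0, but every legal move changes the Grundy value (mex property), so 0 moves.
Pile B: target g' = 0⊕0 = 0, but every legal move changes the Grundy value (mex property), so 0 moves.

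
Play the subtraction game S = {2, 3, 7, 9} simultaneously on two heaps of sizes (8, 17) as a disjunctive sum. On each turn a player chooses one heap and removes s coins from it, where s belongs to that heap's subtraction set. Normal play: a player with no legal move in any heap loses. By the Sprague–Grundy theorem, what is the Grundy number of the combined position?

All heaps use S = {2, 3, 7, 9}:
n :  0  1  2  3  4  5  6  7  8  9 10 11 12 13 14 15 16 17
G :  0  0  1  1  2  0  0  1  1  2  2  0  3  1  2  2  0  0
Heap A: G(8) = 1.
Heap B: G(17) = 0.
Combined Grundy value = 1 ⊕ 0 = 1.

1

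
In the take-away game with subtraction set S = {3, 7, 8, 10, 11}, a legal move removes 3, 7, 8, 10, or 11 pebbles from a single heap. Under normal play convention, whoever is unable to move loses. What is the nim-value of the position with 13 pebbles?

2

n :  0  1  2  3  4  5  6  7  8  9 10 11 12 13
G :  0  0  0  1  1  1  0  2  2  1  3  3  2  2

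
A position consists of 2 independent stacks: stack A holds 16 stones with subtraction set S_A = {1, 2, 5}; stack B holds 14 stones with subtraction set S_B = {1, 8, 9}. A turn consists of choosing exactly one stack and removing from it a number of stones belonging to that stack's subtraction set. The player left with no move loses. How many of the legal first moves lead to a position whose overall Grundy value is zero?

Stack A, S = {1, 2, 5}:
G(0) = 0
G(1) = mex{0} = 1
G(2) = mex{1,0} = 2
G(3) = mex{2,1} = 0
G(4) = mex{0,2} = 1
G(5) = mex{1,0,0} = 2
G(6) = mex{2,1,1} = 0
G(7) = mex{0,2,2} = 1
G(8) = mex{1,0,0} = 2
G(9) = mex{2,1,1} = 0
G(10) = mex{0,2,2} = 1
G(11) = mex{1,0,0} = 2
G(12) = mex{2,1,1} = 0
G(13) = mex{0,2,2} = 1
G(14) = mex{1,0,0} = 2
G(15) = mex{2,1,1} = 0
G(16) = mex{0,2,2} = 1
G_A(16) = 1.
Stack B, S = {1, 8, 9}:
G(0) = 0
G(1) = mex{0} = 1
G(2) = mex{1} = 0
G(3) = mex{0} = 1
G(4) = mex{1} = 0
G(5) = mex{0} = 1
G(6) = mex{1} = 0
G(7) = mex{0} = 1
G(8) = mex{1,0} = 2
G(9) = mex{2,1,0} = 3
G(10) = mex{3,0,1} = 2
G(11) = mex{2,1,0} = 3
G(12) = mex{3,0,1} = 2
G(13) = mex{2,1,0} = 3
G(14) = mex{3,0,1} = 2
G_B(14) = 2.
Combined Grundy value = 1 ⊕ 2 = 3.
A winning move leaves total XOR = 0, i.e. changes one component's Grundy value g to g ⊕ X where X is the current total.
Stack A: need g' = 1⊕3 = 2. Options: 16−1→G=0, 16−2→G=2, 16−5→G=2. Hits: 2.
Stack B: need g' = 2⊕3 = 1. Options: 14−1→G=3, 14−8→G=0, 14−9→G=1. Hits: 1.

3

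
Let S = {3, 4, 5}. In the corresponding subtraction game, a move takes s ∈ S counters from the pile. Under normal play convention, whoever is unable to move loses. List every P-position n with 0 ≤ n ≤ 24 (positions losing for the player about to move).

0, 1, 2, 8, 9, 10, 16, 17, 18, 24

n :  0  1  2  3  4  5  6  7  8  9 10 11 12 13 14 15 16 17 18 19 20 21 22 23 24
G :  0  0  0  1  1  1  2  2  0  0  0  1  1  1  2  2  0  0  0  1  1  1  2  2  0
P-positions are exactly the n with G(n) = 0.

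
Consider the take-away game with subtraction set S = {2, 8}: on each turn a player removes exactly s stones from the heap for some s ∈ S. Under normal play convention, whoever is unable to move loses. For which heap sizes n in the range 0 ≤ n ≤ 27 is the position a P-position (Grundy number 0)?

n :  0  1  2  3  4  5  6  7  8  9 10 11 12 13 14 15 16 17 18 19 20 21 22 23 24 25 26 27
G :  0  0  1  1  0  0  1  1  2  2  0  0  1  1  0  0  1  1  2  2  0  0  1  1  0  0  1  1
P-positions are exactly the n with G(n) = 0.

0, 1, 4, 5, 10, 11, 14, 15, 20, 21, 24, 25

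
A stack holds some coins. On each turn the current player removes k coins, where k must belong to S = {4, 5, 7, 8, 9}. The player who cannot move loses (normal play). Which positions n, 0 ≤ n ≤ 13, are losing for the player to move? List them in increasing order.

0, 1, 2, 3, 13

G(0) = 0
G(1) = mex{} = 0
G(2) = mex{} = 0
G(3) = mex{} = 0
G(4) = mex{0} = 1
G(5) = mex{0,0} = 1
G(6) = mex{0,0} = 1
G(7) = mex{0,0,0} = 1
G(8) = mex{1,0,0,0} = 2
G(9) = mex{1,1,0,0,0} = 2
G(10) = mex{1,1,0,0,0} = 2
G(11) = mex{1,1,1,0,0} = 2
G(12) = mex{2,1,1,1,0} = 3
G(13) = mex{2,2,1,1,1} = 0
P-positions are exactly the n with G(n) = 0.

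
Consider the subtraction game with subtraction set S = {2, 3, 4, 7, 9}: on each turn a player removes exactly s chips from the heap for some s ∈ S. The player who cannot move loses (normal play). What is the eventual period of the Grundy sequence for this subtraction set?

n :  0  1  2  3  4  5  6  7  8  9 10 11 12 13 14 15 16 17 18 19 20 21 22 23
G :  0  0  1  1  2  2  0  3  1  4  2  0  0  1  1  2  2  0  3  1  4  2  0  0
G(n+11) = G(n) holds for n = 0,…,8 (a full window of length max(S) = 9), so the sequence is purely periodic with period 11.

11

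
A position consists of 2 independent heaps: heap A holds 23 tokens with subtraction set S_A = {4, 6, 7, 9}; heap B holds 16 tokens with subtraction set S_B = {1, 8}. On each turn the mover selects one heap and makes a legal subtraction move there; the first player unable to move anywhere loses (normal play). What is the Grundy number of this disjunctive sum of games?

Heap A, S = {4, 6, 7, 9}:
n :  0  1  2  3  4  5  6  7  8  9 10 11 12 13 14 15 16 17 18 19 20 21 22 23
G :  0  0  0  0  1  1  1  1  2  2  2  2  3  0  0  0  0  1  1  1  1  2  2  2
G_A(23) = 2.
Heap B, S = {1, 8}:
n :  0  1  2  3  4  5  6  7  8  9 10 11 12 13 14 15 16
G :  0  1  0  1  0  1  0  1  2  0  1  0  1  0  1  0  1
G_B(16) = 1.
Combined Grundy value = 2 ⊕ 1 = 3.

3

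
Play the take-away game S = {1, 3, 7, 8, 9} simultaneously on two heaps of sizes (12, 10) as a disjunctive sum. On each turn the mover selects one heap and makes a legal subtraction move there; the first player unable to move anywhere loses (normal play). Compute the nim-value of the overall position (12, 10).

All heaps use S = {1, 3, 7, 8, 9}:
G(0) = 0
G(1) = mex{0} = 1
G(2) = mex{1} = 0
G(3) = mex{0,0} = 1
G(4) = mex{1,1} = 0
G(5) = mex{0,0} = 1
G(6) = mex{1,1} = 0
G(7) = mex{0,0,0} = 1
G(8) = mex{1,1,1,0} = 2
G(9) = mex{2,0,0,1,0} = 3
G(10) = mex{3,1,1,0,1} = 2
G(11) = mex{2,2,0,1,0} = 3
G(12) = mex{3,3,1,0,1} = 2
Heap A: G(12) = 2.
Heap B: G(10) = 2.
Combined Grundy value = 2 ⊕ 2 = 0.

0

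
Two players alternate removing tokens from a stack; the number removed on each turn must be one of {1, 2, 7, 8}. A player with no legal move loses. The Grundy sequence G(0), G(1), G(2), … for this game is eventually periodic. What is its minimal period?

n :  0  1  2  3  4  5  6  7  8  9 10 11 12 13 14
G :  0  1  2  0  1  2  0  1  2  0  1  2  0  1  2
G(n+3) = G(n) holds for n = 0,…,7 (a full window of length max(S) = 8), so the sequence is purely periodic with period 3.

3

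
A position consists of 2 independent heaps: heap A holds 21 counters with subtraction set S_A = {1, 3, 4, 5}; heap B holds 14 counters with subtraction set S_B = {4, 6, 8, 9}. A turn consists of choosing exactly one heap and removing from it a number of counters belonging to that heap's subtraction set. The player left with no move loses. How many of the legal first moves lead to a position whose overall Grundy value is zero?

2

Heap A, S = {1, 3, 4, 5}:
n :  0  1  2  3  4  5  6  7  8  9 10 11 12 13 14 15 16 17 18 19 20 21
G :  0  1  0  1  2  3  2  3  0  1  0  1  2  3  2  3  0  1  0  1  2  3
G_A(21) = 3.
Heap B, S = {4, 6, 8, 9}:
G(0) = 0
G(1) = mex{} = 0
G(2) = mex{} = 0
G(3) = mex{} = 0
G(4) = mex{0} = 1
G(5) = mex{0} = 1
G(6) = mex{0,0} = 1
G(7) = mex{0,0} = 1
G(8) = mex{1,0,0} = 2
G(9) = mex{1,0,0,0} = 2
G(10) = mex{1,1,0,0} = 2
G(11) = mex{1,1,0,0} = 2
G(12) = mex{2,1,1,0} = 3
G(13) = mex{2,1,1,1} = 0
G(14) = mex{2,2,1,1} = 0
G_B(14) = 0.
Combined Grundy value = 3 ⊕ 0 = 3.
A winning move leaves total XOR = 0, i.e. changes one component's Grundy value g to g ⊕ X where X is the current total.
Heap A: need g' = 3⊕3 = 0. Options: 21−1→G=2, 21−3→G=0, 21−4→G=1, 21−5→G=0. Hits: 2.
Heap B: need g' = 0⊕3 = 3. Options: 14−4→G=2, 14−6→G=2, 14−8→G=1, 14−9→G=1. Hits: 0.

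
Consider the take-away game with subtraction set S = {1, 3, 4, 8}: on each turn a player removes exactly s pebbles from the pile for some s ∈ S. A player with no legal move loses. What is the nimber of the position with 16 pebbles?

0

G(0) = 0
G(1) = mex{0} = 1
G(2) = mex{1} = 0
G(3) = mex{0,0} = 1
G(4) = mex{1,1,0} = 2
G(5) = mex{2,0,1} = 3
G(6) = mex{3,1,0} = 2
G(7) = mex{2,2,1} = 0
G(8) = mex{0,3,2,0} = 1
G(9) = mex{1,2,3,1} = 0
G(10) = mex{0,0,2,0} = 1
G(11) = mex{1,1,0,1} = 2
G(12) = mex{2,0,1,2} = 3
G(13) = mex{3,1,0,3} = 2
G(14) = mex{2,2,1,2} = 0
G(15) = mex{0,3,2,0} = 1
G(16) = mex{1,2,3,1} = 0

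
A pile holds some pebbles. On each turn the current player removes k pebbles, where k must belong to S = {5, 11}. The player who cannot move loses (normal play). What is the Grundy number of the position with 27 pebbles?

G(0) = 0
G(1) = mex{} = 0
G(2) = mex{} = 0
G(3) = mex{} = 0
G(4) = mex{} = 0
G(5) = mex{0} = 1
G(6) = mex{0} = 1
G(7) = mex{0} = 1
G(8) = mex{0} = 1
G(9) = mex{0} = 1
G(10) = mex{1} = 0
G(11) = mex{1,0} = 2
G(12) = mex{1,0} = 2
G(13) = mex{1,0} = 2
G(14) = mex{1,0} = 2
G(15) = mex{0,0} = 1
G(16) = mex{2,1} = 0
G(17) = mex{2,1} = 0
G(18) = mex{2,1} = 0
G(19) = mex{2,1} = 0
G(20) = mex{1,1} = 0
G(21) = mex{0,0} = 1
G(22) = mex{0,2} = 1
G(23) = mex{0,2} = 1
G(24) = mex{0,2} = 1
G(25) = mex{0,2} = 1
G(26) = mex{1,1} = 0
G(27) = mex{1,0} = 2

2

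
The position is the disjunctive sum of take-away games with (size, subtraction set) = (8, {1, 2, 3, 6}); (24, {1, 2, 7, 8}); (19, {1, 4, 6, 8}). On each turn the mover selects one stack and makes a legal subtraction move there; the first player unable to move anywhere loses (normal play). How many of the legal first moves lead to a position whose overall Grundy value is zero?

0

Stack A, S = {1, 2, 3, 6}:
G(0) = 0
G(1) = mex{0} = 1
G(2) = mex{1,0} = 2
G(3) = mex{2,1,0} = 3
G(4) = mex{3,2,1} = 0
G(5) = mex{0,3,2} = 1
G(6) = mex{1,0,3,0} = 2
G(7) = mex{2,1,0,1} = 3
G(8) = mex{3,2,1,2} = 0
G_A(8) = 0.
Stack B, S = {1, 2, 7, 8}:
G(0) = 0
G(1) = mex{0} = 1
G(2) = mex{1,0} = 2
G(3) = mex{2,1} = 0
G(4) = mex{0,2} = 1
G(5) = mex{1,0} = 2
G(6) = mex{2,1} = 0
G(7) = mex{0,2,0} = 1
G(8) = mex{1,0,1,0} = 2
G(9) = mex{2,1,2,1} = 0
G(10) = mex{0,2,0,2} = 1
G(11) = mex{1,0,1,0} = 2
G(12) = mex{2,1,2,1} = 0
G(13) = mex{0,2,0,2} = 1
G(14) = mex{1,0,1,0} = 2
G(15) = mex{2,1,2,1} = 0
G(16) = mex{0,2,0,2} = 1
G(17) = mex{1,0,1,0} = 2
G(18) = mex{2,1,2,1} = 0
G(19) = mex{0,2,0,2} = 1
G(20) = mex{1,0,1,0} = 2
G(21) = mex{2,1,2,1} = 0
G(22) = mex{0,2,0,2} = 1
G(23) = mex{1,0,1,0} = 2
G(24) = mex{2,1,2,1} = 0
G_B(24) = 0.
Stack C, S = {1, 4, 6, 8}:
n :  0  1  2  3  4  5  6  7  8  9 10 11 12 13 14 15 16 17 18 19
G :  0  1  0  1  2  0  1  0  1  2  3  2  0  1  0  1  2  0  1  0
G_C(19) = 0.
Combined Grundy value = 0 ⊕ 0 ⊕ 0 = 0.
A winning move leaves total XOR = 0, i.e. changes one component's Grundy value g to g ⊕ X where X is the current total.
Stack A: target g' = 0⊕0 = 0, but every legal move changes the Grundy value (mex property), so 0 moves.
Stack B: target g' = 0⊕0 = 0, but every legal move changes the Grundy value (mex property), so 0 moves.
Stack C: target g' = 0⊕0 = 0, but every legal move changes the Grundy value (mex property), so 0 moves.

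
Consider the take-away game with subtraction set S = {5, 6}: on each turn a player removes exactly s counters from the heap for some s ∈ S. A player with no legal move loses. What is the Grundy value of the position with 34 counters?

n :  0  1  2  3  4  5  6  7  8  9 10 11 12 13 14 15 16 17 18 19 20 21 22 23 24 25 26 27 28 29 30 31 32 33 34
G :  0  0  0  0  0  1  1  1  1  1  2  0  0  0  0  0  1  1  1  1  1  2  0  0  0  0  0  1  1  1  1  1  2  0  0

0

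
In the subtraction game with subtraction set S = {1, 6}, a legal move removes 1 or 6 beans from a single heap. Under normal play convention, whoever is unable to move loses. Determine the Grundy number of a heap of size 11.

0

G(0) = 0
G(1) = mex{0} = 1
G(2) = mex{1} = 0
G(3) = mex{0} = 1
G(4) = mex{1} = 0
G(5) = mex{0} = 1
G(6) = mex{1,0} = 2
G(7) = mex{2,1} = 0
G(8) = mex{0,0} = 1
G(9) = mex{1,1} = 0
G(10) = mex{0,0} = 1
G(11) = mex{1,1} = 0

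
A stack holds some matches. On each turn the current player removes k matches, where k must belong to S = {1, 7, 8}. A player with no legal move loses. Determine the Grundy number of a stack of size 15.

0

n :  0  1  2  3  4  5  6  7  8  9 10 11 12 13 14 15
G :  0  1  0  1  0  1  0  1  2  3  2  3  2  3  2  0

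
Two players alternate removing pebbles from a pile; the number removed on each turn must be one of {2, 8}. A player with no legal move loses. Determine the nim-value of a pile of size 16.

G(0) = 0
G(1) = mex{} = 0
G(2) = mex{0} = 1
G(3) = mex{0} = 1
G(4) = mex{1} = 0
G(5) = mex{1} = 0
G(6) = mex{0} = 1
G(7) = mex{0} = 1
G(8) = mex{1,0} = 2
G(9) = mex{1,0} = 2
G(10) = mex{2,1} = 0
G(11) = mex{2,1} = 0
G(12) = mex{0,0} = 1
G(13) = mex{0,0} = 1
G(14) = mex{1,1} = 0
G(15) = mex{1,1} = 0
G(16) = mex{0,2} = 1

1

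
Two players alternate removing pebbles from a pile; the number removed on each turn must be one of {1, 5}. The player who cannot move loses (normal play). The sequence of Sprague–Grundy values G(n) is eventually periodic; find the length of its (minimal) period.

2

n :  0  1  2  3  4  5  6  7  8  9 10 11 12 13 14
G :  0  1  0  1  0  1  0  1  0  1  0  1  0  1  0
G(n+2) = G(n) holds for n = 0,…,4 (a full window of length max(S) = 5), so the sequence is purely periodic with period 2.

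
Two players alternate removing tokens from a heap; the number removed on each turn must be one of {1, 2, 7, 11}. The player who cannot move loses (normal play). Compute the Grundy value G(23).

n :  0  1  2  3  4  5  6  7  8  9 10 11 12 13 14 15 16 17 18 19 20 21 22 23
G :  0  1  2  0  1  2  0  1  2  0  1  2  0  1  2  0  1  2  0  1  2  0  1  2

2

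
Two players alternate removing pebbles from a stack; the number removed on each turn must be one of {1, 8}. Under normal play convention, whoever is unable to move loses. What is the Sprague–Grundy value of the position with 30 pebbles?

n :  0  1  2  3  4  5  6  7  8  9 10 11 12 13 14 15 16 17 18 19 20 21 22 23 24 25 26 27 28 29 30
G :  0  1  0  1  0  1  0  1  2  0  1  0  1  0  1  0  1  2  0  1  0  1  0  1  0  1  2  0  1  0  1

1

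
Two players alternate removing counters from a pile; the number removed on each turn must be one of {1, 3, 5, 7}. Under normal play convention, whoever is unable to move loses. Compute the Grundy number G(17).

G(0) = 0
G(1) = mex{0} = 1
G(2) = mex{1} = 0
G(3) = mex{0,0} = 1
G(4) = mex{1,1} = 0
G(5) = mex{0,0,0} = 1
G(6) = mex{1,1,1} = 0
G(7) = mex{0,0,0,0} = 1
G(8) = mex{1,1,1,1} = 0
G(9) = mex{0,0,0,0} = 1
G(10) = mex{1,1,1,1} = 0
G(11) = mex{0,0,0,0} = 1
G(12) = mex{1,1,1,1} = 0
G(13) = mex{0,0,0,0} = 1
G(14) = mex{1,1,1,1} = 0
G(15) = mex{0,0,0,0} = 1
G(16) = mex{1,1,1,1} = 0
G(17) = mex{0,0,0,0} = 1

1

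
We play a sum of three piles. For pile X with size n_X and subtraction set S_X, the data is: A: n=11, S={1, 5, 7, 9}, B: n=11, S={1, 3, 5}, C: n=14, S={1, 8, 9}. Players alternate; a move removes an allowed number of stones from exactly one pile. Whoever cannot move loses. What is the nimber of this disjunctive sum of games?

Pile A, S = {1, 5, 7, 9}:
n :  0  1  2  3  4  5  6  7  8  9 10 11
G :  0  1  0  1  0  1  0  1  0  1  0  1
G_A(11) = 1.
Pile B, S = {1, 3, 5}:
G(0) = 0
G(1) = mex{0} = 1
G(2) = mex{1} = 0
G(3) = mex{0,0} = 1
G(4) = mex{1,1} = 0
G(5) = mex{0,0,0} = 1
G(6) = mex{1,1,1} = 0
G(7) = mex{0,0,0} = 1
G(8) = mex{1,1,1} = 0
G(9) = mex{0,0,0} = 1
G(10) = mex{1,1,1} = 0
G(11) = mex{0,0,0} = 1
G_B(11) = 1.
Pile C, S = {1, 8, 9}:
n :  0  1  2  3  4  5  6  7  8  9 10 11 12 13 14
G :  0  1  0  1  0  1  0  1  2  3  2  3  2  3  2
G_C(14) = 2.
Combined Grundy value = 1 ⊕ 1 ⊕ 2 = 2.

2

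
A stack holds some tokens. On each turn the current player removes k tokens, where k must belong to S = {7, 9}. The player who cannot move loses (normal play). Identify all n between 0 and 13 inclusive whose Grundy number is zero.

n :  0  1  2  3  4  5  6  7  8  9 10 11 12 13
G :  0  0  0  0  0  0  0  1  1  1  1  1  1  1
P-positions are exactly the n with G(n) = 0.

0, 1, 2, 3, 4, 5, 6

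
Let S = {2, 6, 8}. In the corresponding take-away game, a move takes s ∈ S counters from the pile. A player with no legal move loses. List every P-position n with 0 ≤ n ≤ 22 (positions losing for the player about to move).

n :  0  1  2  3  4  5  6  7  8  9 10 11 12 13 14 15 16 17 18 19 20 21 22
G :  0  0  1  1  0  0  1  1  2  2  3  3  2  2  0  0  1  1  0  0  1  1  2
P-positions are exactly the n with G(n) = 0.

0, 1, 4, 5, 14, 15, 18, 19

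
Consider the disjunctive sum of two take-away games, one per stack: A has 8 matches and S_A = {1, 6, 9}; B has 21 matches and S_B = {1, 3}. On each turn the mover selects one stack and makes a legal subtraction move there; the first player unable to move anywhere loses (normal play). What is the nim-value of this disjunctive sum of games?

Stack A, S = {1, 6, 9}:
n : 0 1 2 3 4 5 6 7 8
G : 0 1 0 1 0 1 2 0 1
G_A(8) = 1.
Stack B, S = {1, 3}:
n :  0  1  2  3  4  5  6  7  8  9 10 11 12 13 14 15 16 17 18 19 20 21
G :  0  1  0  1  0  1  0  1  0  1  0  1  0  1  0  1  0  1  0  1  0  1
G_B(21) = 1.
Combined Grundy value = 1 ⊕ 1 = 0.

0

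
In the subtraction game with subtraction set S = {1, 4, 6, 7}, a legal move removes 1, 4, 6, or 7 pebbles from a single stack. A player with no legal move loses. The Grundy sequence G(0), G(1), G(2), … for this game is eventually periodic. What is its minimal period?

G(0) = 0
G(1) = mex{0} = 1
G(2) = mex{1} = 0
G(3) = mex{0} = 1
G(4) = mex{1,0} = 2
G(5) = mex{2,1} = 0
G(6) = mex{0,0,0} = 1
G(7) = mex{1,1,1,0} = 2
G(8) = mex{2,2,0,1} = 3
G(9) = mex{3,0,1,0} = 2
G(10) = mex{2,1,2,1} = 0
G(11) = mex{0,2,0,2} = 1
G(12) = mex{1,3,1,0} = 2
G(13) = mex{2,2,2,1} = 0
G(14) = mex{0,0,3,2} = 1
G(15) = mex{1,1,2,3} = 0
G(16) = mex{0,2,0,2} = 1
G(17) = mex{1,0,1,0} = 2
G(18) = mex{2,1,2,1} = 0
G(19) = mex{0,0,0,2} = 1
G(20) = mex{1,1,1,0} = 2
G(21) = mex{2,2,0,1} = 3
G(22) = mex{3,0,1,0} = 2
G(23) = mex{2,1,2,1} = 0
G(24) = mex{0,2,0,2} = 1
G(25) = mex{1,3,1,0} = 2
G(26) = mex{2,2,2,1} = 0
G(27) = mex{0,0,3,2} = 1
G(n+13) = G(n) holds for n = 0,…,6 (a full window of length max(S) = 7), so the sequence is purely periodic with period 13.

13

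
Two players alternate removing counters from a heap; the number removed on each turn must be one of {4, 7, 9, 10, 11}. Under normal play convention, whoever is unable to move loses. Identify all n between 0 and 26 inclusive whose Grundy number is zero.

0, 1, 2, 3, 15, 16, 17, 18

n :  0  1  2  3  4  5  6  7  8  9 10 11 12 13 14 15 16 17 18 19 20 21 22 23 24 25 26
G :  0  0  0  0  1  1  1  1  2  2  2  2  3  3  3  0  0  0  0  1  1  1  1  2  2  2  2
P-positions are exactly the n with G(n) = 0.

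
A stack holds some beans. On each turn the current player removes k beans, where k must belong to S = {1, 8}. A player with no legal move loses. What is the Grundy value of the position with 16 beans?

1

G(0) = 0
G(1) = mex{0} = 1
G(2) = mex{1} = 0
G(3) = mex{0} = 1
G(4) = mex{1} = 0
G(5) = mex{0} = 1
G(6) = mex{1} = 0
G(7) = mex{0} = 1
G(8) = mex{1,0} = 2
G(9) = mex{2,1} = 0
G(10) = mex{0,0} = 1
G(11) = mex{1,1} = 0
G(12) = mex{0,0} = 1
G(13) = mex{1,1} = 0
G(14) = mex{0,0} = 1
G(15) = mex{1,1} = 0
G(16) = mex{0,2} = 1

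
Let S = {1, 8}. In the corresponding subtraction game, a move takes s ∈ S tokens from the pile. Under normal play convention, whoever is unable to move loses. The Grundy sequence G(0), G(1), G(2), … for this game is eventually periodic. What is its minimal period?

9

n :  0  1  2  3  4  5  6  7  8  9 10 11 12 13 14 15 16 17 18 19
G :  0  1  0  1  0  1  0  1  2  0  1  0  1  0  1  0  1  2  0  1
G(n+9) = G(n) holds for n = 0,…,7 (a full window of length max(S) = 8), so the sequence is purely periodic with period 9.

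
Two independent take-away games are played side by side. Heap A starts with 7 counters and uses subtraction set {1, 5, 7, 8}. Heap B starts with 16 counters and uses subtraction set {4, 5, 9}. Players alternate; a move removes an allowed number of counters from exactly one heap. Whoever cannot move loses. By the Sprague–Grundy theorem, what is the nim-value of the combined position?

1

Heap A, S = {1, 5, 7, 8}:
G(0) = 0
G(1) = mex{0} = 1
G(2) = mex{1} = 0
G(3) = mex{0} = 1
G(4) = mex{1} = 0
G(5) = mex{0,0} = 1
G(6) = mex{1,1} = 0
G(7) = mex{0,0,0} = 1
G_A(7) = 1.
Heap B, S = {4, 5, 9}:
G(0) = 0
G(1) = mex{} = 0
G(2) = mex{} = 0
G(3) = mex{} = 0
G(4) = mex{0} = 1
G(5) = mex{0,0} = 1
G(6) = mex{0,0} = 1
G(7) = mex{0,0} = 1
G(8) = mex{1,0} = 2
G(9) = mex{1,1,0} = 2
G(10) = mex{1,1,0} = 2
G(11) = mex{1,1,0} = 2
G(12) = mex{2,1,0} = 3
G(13) = mex{2,2,1} = 0
G(14) = mex{2,2,1} = 0
G(15) = mex{2,2,1} = 0
G(16) = mex{3,2,1} = 0
G_B(16) = 0.
Combined Grundy value = 1 ⊕ 0 = 1.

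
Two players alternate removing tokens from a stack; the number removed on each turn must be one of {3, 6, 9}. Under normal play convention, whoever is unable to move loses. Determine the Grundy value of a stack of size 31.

2

G(0) = 0
G(1) = mex{} = 0
G(2) = mex{} = 0
G(3) = mex{0} = 1
G(4) = mex{0} = 1
G(5) = mex{0} = 1
G(6) = mex{1,0} = 2
G(7) = mex{1,0} = 2
G(8) = mex{1,0} = 2
G(9) = mex{2,1,0} = 3
G(10) = mex{2,1,0} = 3
G(11) = mex{2,1,0} = 3
G(12) = mex{3,2,1} = 0
G(13) = mex{3,2,1} = 0
G(14) = mex{3,2,1} = 0
G(15) = mex{0,3,2} = 1
G(16) = mex{0,3,2} = 1
G(17) = mex{0,3,2} = 1
G(18) = mex{1,0,3} = 2
G(19) = mex{1,0,3} = 2
G(20) = mex{1,0,3} = 2
G(21) = mex{2,1,0} = 3
G(22) = mex{2,1,0} = 3
G(23) = mex{2,1,0} = 3
G(24) = mex{3,2,1} = 0
G(25) = mex{3,2,1} = 0
G(26) = mex{3,2,1} = 0
G(27) = mex{0,3,2} = 1
G(28) = mex{0,3,2} = 1
G(29) = mex{0,3,2} = 1
G(30) = mex{1,0,3} = 2
G(31) = mex{1,0,3} = 2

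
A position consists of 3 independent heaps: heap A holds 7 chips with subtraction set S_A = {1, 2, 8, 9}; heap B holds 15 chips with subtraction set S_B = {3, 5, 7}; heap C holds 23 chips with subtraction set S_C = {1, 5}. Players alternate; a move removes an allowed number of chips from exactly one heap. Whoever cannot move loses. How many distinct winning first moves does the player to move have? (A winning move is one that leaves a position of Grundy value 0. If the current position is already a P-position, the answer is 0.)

5

Heap A, S = {1, 2, 8, 9}:
n : 0 1 2 3 4 5 6 7
G : 0 1 2 0 1 2 0 1
G_A(7) = 1.
Heap B, S = {3, 5, 7}:
n :  0  1  2  3  4  5  6  7  8  9 10 11 12 13 14 15
G :  0  0  0  1  1  1  2  2  2  3  0  0  0  1  1  1
G_B(15) = 1.
Heap C, S = {1, 5}:
n :  0  1  2  3  4  5  6  7  8  9 10 11 12 13 14 15 16 17 18 19 20 21 22 23
G :  0  1  0  1  0  1  0  1  0  1  0  1  0  1  0  1  0  1  0  1  0  1  0  1
G_C(23) = 1.
Combined Grundy value = 1 ⊕ 1 ⊕ 1 = 1.
A winning move leaves total XOR = 0, i.e. changes one component's Grundy value g to g ⊕ X where X is the current total.
Heap A: need g' = 1⊕1 = 0. Options: 7−1→G=0, 7−2→G=2. Hits: 1.
Heap B: need g' = 1⊕1 = 0. Options: 15−3→G=0, 15−5→G=0, 15−7→G=2. Hits: 2.
Heap C: need g' = 1⊕1 = 0. Options: 23−1→G=0, 23−5→G=0. Hits: 2.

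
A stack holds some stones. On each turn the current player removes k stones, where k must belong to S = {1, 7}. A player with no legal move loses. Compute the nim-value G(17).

n :  0  1  2  3  4  5  6  7  8  9 10 11 12 13 14 15 16 17
G :  0  1  0  1  0  1  0  1  0  1  0  1  0  1  0  1  0  1

1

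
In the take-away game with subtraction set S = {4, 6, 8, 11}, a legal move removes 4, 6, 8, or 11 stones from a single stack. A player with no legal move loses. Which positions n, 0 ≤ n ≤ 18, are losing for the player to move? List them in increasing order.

0, 1, 2, 3, 15, 16, 17, 18

n :  0  1  2  3  4  5  6  7  8  9 10 11 12 13 14 15 16 17 18
G :  0  0  0  0  1  1  1  1  2  2  2  2  3  3  3  0  0  0  0
P-positions are exactly the n with G(n) = 0.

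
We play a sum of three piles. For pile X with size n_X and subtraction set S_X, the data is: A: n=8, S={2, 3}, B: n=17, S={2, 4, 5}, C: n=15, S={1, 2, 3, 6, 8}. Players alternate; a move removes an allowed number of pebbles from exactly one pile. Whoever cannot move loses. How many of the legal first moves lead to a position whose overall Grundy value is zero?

Pile A, S = {2, 3}:
n : 0 1 2 3 4 5 6 7 8
G : 0 0 1 1 2 0 0 1 1
G_A(8) = 1.
Pile B, S = {2, 4, 5}:
n :  0  1  2  3  4  5  6  7  8  9 10 11 12 13 14 15 16 17
G :  0  0  1  1  2  2  3  0  0  1  1  2  2  3  0  0  1  1
G_B(17) = 1.
Pile C, S = {1, 2, 3, 6, 8}:
n :  0  1  2  3  4  5  6  7  8  9 10 11 12 13 14 15
G :  0  1  2  3  0  1  2  3  4  0  1  2  3  0  1  2
G_C(15) = 2.
Combined Grundy value = 1 ⊕ 1 ⊕ 2 = 2.
A winning move leaves total XOR = 0, i.e. changes one component's Grundy value g to g ⊕ X where X is the current total.
Pile A: need g' = 1⊕2 = 3. Options: 8−2→G=0, 8−3→G=0. Hits: 0.
Pile B: need g' = 1⊕2 = 3. Options: 17−2→G=0, 17−4→G=3, 17−5→G=2. Hits: 1.
Pile C: need g' = 2⊕2 = 0. Options: 15−1→G=1, 15−2→G=0, 15−3→G=3, 15−6→G=0, 15−8→G=3. Hits: 2.

3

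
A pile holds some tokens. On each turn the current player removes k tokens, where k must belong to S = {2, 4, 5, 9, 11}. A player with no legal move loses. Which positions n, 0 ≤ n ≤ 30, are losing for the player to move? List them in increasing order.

0, 1, 7, 8, 14, 15, 21, 22, 28, 29

n :  0  1  2  3  4  5  6  7  8  9 10 11 12 13 14 15 16 17 18 19 20 21 22 23 24 25 26 27 28 29 30
G :  0  0  1  1  2  2  3  0  0  1  1  2  2  3  0  0  1  1  2  2  3  0  0  1  1  2  2  3  0  0  1
P-positions are exactly the n with G(n) = 0.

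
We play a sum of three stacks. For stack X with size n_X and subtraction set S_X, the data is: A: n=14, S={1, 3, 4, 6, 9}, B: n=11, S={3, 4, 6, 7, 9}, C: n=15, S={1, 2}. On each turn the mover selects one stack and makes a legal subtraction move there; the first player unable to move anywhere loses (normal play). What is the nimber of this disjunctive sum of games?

Stack A, S = {1, 3, 4, 6, 9}:
n :  0  1  2  3  4  5  6  7  8  9 10 11 12 13 14
G :  0  1  0  1  2  3  2  0  1  4  3  2  0  1  0
G_A(14) = 0.
Stack B, S = {3, 4, 6, 7, 9}:
G(0) = 0
G(1) = mex{} = 0
G(2) = mex{} = 0
G(3) = mex{0} = 1
G(4) = mex{0,0} = 1
G(5) = mex{0,0} = 1
G(6) = mex{1,0,0} = 2
G(7) = mex{1,1,0,0} = 2
G(8) = mex{1,1,0,0} = 2
G(9) = mex{2,1,1,0,0} = 3
G(10) = mex{2,2,1,1,0} = 3
G(11) = mex{2,2,1,1,0} = 3
G_B(11) = 3.
Stack C, S = {1, 2}:
n :  0  1  2  3  4  5  6  7  8  9 10 11 12 13 14 15
G :  0  1  2  0  1  2  0  1  2  0  1  2  0  1  2  0
G_C(15) = 0.
Combined Grundy value = 0 ⊕ 3 ⊕ 0 = 3.

3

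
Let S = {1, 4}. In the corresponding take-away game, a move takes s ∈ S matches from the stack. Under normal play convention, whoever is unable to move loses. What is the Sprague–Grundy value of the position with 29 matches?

2

n :  0  1  2  3  4  5  6  7  8  9 10 11 12 13 14 15 16 17 18 19 20 21 22 23 24 25 26 27 28 29
G :  0  1  0  1  2  0  1  0  1  2  0  1  0  1  2  0  1  0  1  2  0  1  0  1  2  0  1  0  1  2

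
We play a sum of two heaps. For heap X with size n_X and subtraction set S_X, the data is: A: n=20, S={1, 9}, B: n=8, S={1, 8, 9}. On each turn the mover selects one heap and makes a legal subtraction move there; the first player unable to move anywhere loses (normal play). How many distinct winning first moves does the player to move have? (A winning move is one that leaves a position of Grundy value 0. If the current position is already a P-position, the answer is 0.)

Heap A, S = {1, 9}:
n :  0  1  2  3  4  5  6  7  8  9 10 11 12 13 14 15 16 17 18 19 20
G :  0  1  0  1  0  1  0  1  0  1  0  1  0  1  0  1  0  1  0  1  0
G_A(20) = 0.
Heap B, S = {1, 8, 9}:
G(0) = 0
G(1) = mex{0} = 1
G(2) = mex{1} = 0
G(3) = mex{0} = 1
G(4) = mex{1} = 0
G(5) = mex{0} = 1
G(6) = mex{1} = 0
G(7) = mex{0} = 1
G(8) = mex{1,0} = 2
G_B(8) = 2.
Combined Grundy value = 0 ⊕ 2 = 2.
A winning move leaves total XOR = 0, i.e. changes one component's Grundy value g to g ⊕ X where X is the current total.
Heap A: need g' = 0⊕2 = 2. Options: 20−1→G=1, 20−9→G=1. Hits: 0.
Heap B: need g' = 2⊕2 = 0. Options: 8−1→G=1, 8−8→G=0. Hits: 1.

1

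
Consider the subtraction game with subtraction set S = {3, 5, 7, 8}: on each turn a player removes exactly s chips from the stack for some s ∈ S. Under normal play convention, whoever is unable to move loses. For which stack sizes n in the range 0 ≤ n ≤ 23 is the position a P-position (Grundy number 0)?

0, 1, 2, 11, 12, 13, 22, 23

G(0) = 0
G(1) = mex{} = 0
G(2) = mex{} = 0
G(3) = mex{0} = 1
G(4) = mex{0} = 1
G(5) = mex{0,0} = 1
G(6) = mex{1,0} = 2
G(7) = mex{1,0,0} = 2
G(8) = mex{1,1,0,0} = 2
G(9) = mex{2,1,0,0} = 3
G(10) = mex{2,1,1,0} = 3
G(11) = mex{2,2,1,1} = 0
G(12) = mex{3,2,1,1} = 0
G(13) = mex{3,2,2,1} = 0
G(14) = mex{0,3,2,2} = 1
G(15) = mex{0,3,2,2} = 1
G(16) = mex{0,0,3,2} = 1
G(17) = mex{1,0,3,3} = 2
G(18) = mex{1,0,0,3} = 2
G(19) = mex{1,1,0,0} = 2
G(20) = mex{2,1,0,0} = 3
G(21) = mex{2,1,1,0} = 3
G(22) = mex{2,2,1,1} = 0
G(23) = mex{3,2,1,1} = 0
P-positions are exactly the n with G(n) = 0.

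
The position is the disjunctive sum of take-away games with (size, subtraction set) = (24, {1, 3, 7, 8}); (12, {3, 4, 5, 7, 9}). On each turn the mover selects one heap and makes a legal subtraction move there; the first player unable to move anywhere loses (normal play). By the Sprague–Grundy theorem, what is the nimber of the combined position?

3

Heap A, S = {1, 3, 7, 8}:
G(0) = 0
G(1) = mex{0} = 1
G(2) = mex{1} = 0
G(3) = mex{0,0} = 1
G(4) = mex{1,1} = 0
G(5) = mex{0,0} = 1
G(6) = mex{1,1} = 0
G(7) = mex{0,0,0} = 1
G(8) = mex{1,1,1,0} = 2
G(9) = mex{2,0,0,1} = 3
G(10) = mex{3,1,1,0} = 2
G(11) = mex{2,2,0,1} = 3
G(12) = mex{3,3,1,0} = 2
G(13) = mex{2,2,0,1} = 3
G(14) = mex{3,3,1,0} = 2
G(15) = mex{2,2,2,1} = 0
G(16) = mex{0,3,3,2} = 1
G(17) = mex{1,2,2,3} = 0
G(18) = mex{0,0,3,2} = 1
G(19) = mex{1,1,2,3} = 0
G(20) = mex{0,0,3,2} = 1
G(21) = mex{1,1,2,3} = 0
G(22) = mex{0,0,0,2} = 1
G(23) = mex{1,1,1,0} = 2
G(24) = mex{2,0,0,1} = 3
G_A(24) = 3.
Heap B, S = {3, 4, 5, 7, 9}:
n :  0  1  2  3  4  5  6  7  8  9 10 11 12
G :  0  0  0  1  1  1  2  2  2  3  3  3  0
G_B(12) = 0.
Combined Grundy value = 3 ⊕ 0 = 3.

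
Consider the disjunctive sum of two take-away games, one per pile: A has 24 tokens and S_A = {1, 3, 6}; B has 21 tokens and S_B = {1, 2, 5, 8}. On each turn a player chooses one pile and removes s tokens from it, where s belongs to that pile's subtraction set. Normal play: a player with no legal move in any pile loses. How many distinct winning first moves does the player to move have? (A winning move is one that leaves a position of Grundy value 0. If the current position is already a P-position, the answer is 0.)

Pile A, S = {1, 3, 6}:
G(0) = 0
G(1) = mex{0} = 1
G(2) = mex{1} = 0
G(3) = mex{0,0} = 1
G(4) = mex{1,1} = 0
G(5) = mex{0,0} = 1
G(6) = mex{1,1,0} = 2
G(7) = mex{2,0,1} = 3
G(8) = mex{3,1,0} = 2
G(9) = mex{2,2,1} = 0
G(10) = mex{0,3,0} = 1
G(11) = mex{1,2,1} = 0
G(12) = mex{0,0,2} = 1
G(13) = mex{1,1,3} = 0
G(14) = mex{0,0,2} = 1
G(15) = mex{1,1,0} = 2
G(16) = mex{2,0,1} = 3
G(17) = mex{3,1,0} = 2
G(18) = mex{2,2,1} = 0
G(19) = mex{0,3,0} = 1
G(20) = mex{1,2,1} = 0
G(21) = mex{0,0,2} = 1
G(22) = mex{1,1,3} = 0
G(23) = mex{0,0,2} = 1
G(24) = mex{1,1,0} = 2
G_A(24) = 2.
Pile B, S = {1, 2, 5, 8}:
n :  0  1  2  3  4  5  6  7  8  9 10 11 12 13 14 15 16 17 18 19 20 21
G :  0  1  2  0  1  2  0  1  2  0  1  2  0  1  2  0  1  2  0  1  2  0
G_B(21) = 0.
Combined Grundy value = 2 ⊕ 0 = 2.
A winning move leaves total XOR = 0, i.e. changes one component's Grundy value g to g ⊕ X where X is the current total.
Pile A: need g' = 2⊕2 = 0. Options: 24−1→G=1, 24−3→G=1, 24−6→G=0. Hits: 1.
Pile B: need g' = 0⊕2 = 2. Options: 21−1→G=2, 21−2→G=1, 21−5→G=1, 21−8→G=1. Hits: 1.

2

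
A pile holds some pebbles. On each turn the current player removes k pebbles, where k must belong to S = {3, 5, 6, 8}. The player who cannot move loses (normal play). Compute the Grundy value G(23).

G(0) = 0
G(1) = mex{} = 0
G(2) = mex{} = 0
G(3) = mex{0} = 1
G(4) = mex{0} = 1
G(5) = mex{0,0} = 1
G(6) = mex{1,0,0} = 2
G(7) = mex{1,0,0} = 2
G(8) = mex{1,1,0,0} = 2
G(9) = mex{2,1,1,0} = 3
G(10) = mex{2,1,1,0} = 3
G(11) = mex{2,2,1,1} = 0
G(12) = mex{3,2,2,1} = 0
G(13) = mex{3,2,2,1} = 0
G(14) = mex{0,3,2,2} = 1
G(15) = mex{0,3,3,2} = 1
G(16) = mex{0,0,3,2} = 1
G(17) = mex{1,0,0,3} = 2
G(18) = mex{1,0,0,3} = 2
G(19) = mex{1,1,0,0} = 2
G(20) = mex{2,1,1,0} = 3
G(21) = mex{2,1,1,0} = 3
G(22) = mex{2,2,1,1} = 0
G(23) = mex{3,2,2,1} = 0

0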